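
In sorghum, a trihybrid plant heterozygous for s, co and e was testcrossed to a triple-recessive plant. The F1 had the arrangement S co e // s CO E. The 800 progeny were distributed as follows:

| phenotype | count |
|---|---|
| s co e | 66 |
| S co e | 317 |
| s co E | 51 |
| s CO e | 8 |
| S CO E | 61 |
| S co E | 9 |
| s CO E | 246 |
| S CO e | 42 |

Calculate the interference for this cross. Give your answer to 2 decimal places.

0.14

The two rarest classes, S co E and s CO e, are the double crossovers. Comparing them with the parentals, only the e allele has switched, so e is the middle locus and the order is s – e – co.
s–e: (127 + 17)/800 = 0.1800; e–co: (93 + 17)/800 = 0.1375.
Expected DCO frequency = 0.1800 × 0.1375 ≈ 0.02475; observed = 17/800 ≈ 0.02125.
Coefficient of coincidence = 0.02125/0.02475 ≈ 0.86; interference = 1 − 0.86 = 0.14.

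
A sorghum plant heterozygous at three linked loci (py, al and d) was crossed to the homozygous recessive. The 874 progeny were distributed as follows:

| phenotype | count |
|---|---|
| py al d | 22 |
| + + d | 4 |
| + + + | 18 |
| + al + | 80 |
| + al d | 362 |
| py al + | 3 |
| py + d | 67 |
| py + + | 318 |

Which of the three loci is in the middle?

The two most frequent reciprocal classes, py + + and + al d, are the parental types, so the F1 was py + + / + al d.
The two rarest classes, py al + and + + d, are the double crossovers. Comparing them with the parentals, only the al allele has switched, so al is the middle locus and the order is py – al – d.

al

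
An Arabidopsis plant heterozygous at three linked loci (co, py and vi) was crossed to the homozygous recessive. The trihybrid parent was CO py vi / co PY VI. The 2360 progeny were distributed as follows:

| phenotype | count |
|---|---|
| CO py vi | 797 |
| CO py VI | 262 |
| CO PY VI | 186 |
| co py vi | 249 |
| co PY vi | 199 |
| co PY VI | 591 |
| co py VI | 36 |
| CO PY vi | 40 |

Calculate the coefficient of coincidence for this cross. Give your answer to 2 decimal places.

The two rarest classes, CO PY vi and co py VI, are the double crossovers. Comparing them with the parentals, only the py allele has switched, so py is the middle locus and the order is co – py – vi.
co–py: (435 + 76)/2360 = 0.2165; py–vi: (461 + 76)/2360 = 0.2275.
Expected DCO frequency = 0.2165 × 0.2275 ≈ 0.04925; observed = 76/2360 ≈ 0.03220.
Coefficient of coincidence = 0.03220/0.04925 ≈ 0.65.

0.65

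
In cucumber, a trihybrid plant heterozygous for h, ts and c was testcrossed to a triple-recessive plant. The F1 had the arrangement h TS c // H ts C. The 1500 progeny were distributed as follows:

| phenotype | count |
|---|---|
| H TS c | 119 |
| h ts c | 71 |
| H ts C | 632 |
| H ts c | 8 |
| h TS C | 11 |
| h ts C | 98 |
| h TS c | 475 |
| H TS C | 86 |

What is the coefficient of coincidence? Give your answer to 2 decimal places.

0.69

The two rarest classes, h TS C and H ts c, are the double crossovers. Comparing them with the parentals, only the c allele has switched, so c is the middle locus and the order is h – c – ts.
h–c: (217 + 19)/1500 = 0.1573; c–ts: (157 + 19)/1500 = 0.1173.
Expected DCO frequency = 0.1573 × 0.1173 ≈ 0.01845; observed = 19/1500 ≈ 0.01267.
Coefficient of coincidence = 0.01267/0.01845 ≈ 0.69.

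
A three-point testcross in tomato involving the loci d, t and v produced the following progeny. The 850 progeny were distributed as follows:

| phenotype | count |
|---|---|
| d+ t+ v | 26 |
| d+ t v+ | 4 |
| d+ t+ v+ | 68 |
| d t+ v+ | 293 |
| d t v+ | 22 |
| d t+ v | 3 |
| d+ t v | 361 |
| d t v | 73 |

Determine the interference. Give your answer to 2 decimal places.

The two most frequent reciprocal classes, d t+ v+ and d+ t v, are the parental types, so the F1 was d t+ v+ / d+ t v.
The two rarest classes, d t+ v and d+ t v+, are the double crossovers. Comparing them with the parentals, only the v allele has switched, so v is the middle locus and the order is t – v – d.
t–v: (48 + 7)/850 = 0.0647; v–d: (141 + 7)/850 = 0.1741.
Expected DCO frequency = 0.0647 × 0.1741 ≈ 0.01126; observed = 7/850 ≈ 0.00824.
Coefficient of coincidence = 0.00824/0.01126 ≈ 0.73; interference = 1 − 0.73 = 0.27.

0.27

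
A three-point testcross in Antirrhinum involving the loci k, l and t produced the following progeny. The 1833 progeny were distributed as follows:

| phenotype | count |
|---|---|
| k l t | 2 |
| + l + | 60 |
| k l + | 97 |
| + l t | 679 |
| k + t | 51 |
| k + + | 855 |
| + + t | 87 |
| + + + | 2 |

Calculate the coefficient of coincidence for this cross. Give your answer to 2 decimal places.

The two most frequent reciprocal classes, k + + and + l t, are the parental types, so the F1 was k + + / + l t.
The two rarest classes, + + + and k l t, are the double crossovers. Comparing them with the parentals, only the k allele has switched, so k is the middle locus and the order is l – k – t.
l–k: (184 + 4)/1833 = 0.1026; k–t: (111 + 4)/1833 = 0.0627.
Expected DCO frequency = 0.1026 × 0.0627 ≈ 0.00643; observed = 4/1833 ≈ 0.00218.
Coefficient of coincidence = 0.00218/0.00643 ≈ 0.34.

0.34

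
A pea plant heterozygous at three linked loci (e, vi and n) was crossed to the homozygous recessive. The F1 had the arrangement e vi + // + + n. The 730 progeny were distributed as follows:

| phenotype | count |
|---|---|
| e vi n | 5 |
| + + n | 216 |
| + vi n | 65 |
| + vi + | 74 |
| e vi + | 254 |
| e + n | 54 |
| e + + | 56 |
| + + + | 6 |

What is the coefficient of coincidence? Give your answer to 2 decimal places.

0.44

The two rarest classes, e vi n and + + +, are the double crossovers. Comparing them with the parentals, only the n allele has switched, so n is the middle locus and the order is e – n – vi.
e–n: (128 + 11)/730 = 0.1904; n–vi: (121 + 11)/730 = 0.1808.
Expected DCO frequency = 0.1904 × 0.1808 ≈ 0.03442; observed = 11/730 ≈ 0.01507.
Coefficient of coincidence = 0.01507/0.03442 ≈ 0.44.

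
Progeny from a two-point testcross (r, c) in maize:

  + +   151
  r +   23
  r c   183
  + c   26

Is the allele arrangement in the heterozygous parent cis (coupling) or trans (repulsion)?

cis

The two most frequent classes are + + (151) and r c (183); these are the parental (non-recombinant) types.
So the F1 carried + + on one chromosome and r c on the other — the recessive alleles are on the same chromosome (cis / coupling).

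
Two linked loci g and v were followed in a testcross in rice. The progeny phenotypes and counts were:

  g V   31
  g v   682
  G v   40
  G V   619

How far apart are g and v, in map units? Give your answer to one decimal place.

The two most frequent classes, G V (619) and g v (682), are the parental types, so the F1 was G V / g v.
The recombinant classes are G v and g V: 40 + 31 = 71.
Recombination frequency = 71/1372 = 0.0517 ≈ 5.2%, i.e. 5.2 map units.

5.2 map units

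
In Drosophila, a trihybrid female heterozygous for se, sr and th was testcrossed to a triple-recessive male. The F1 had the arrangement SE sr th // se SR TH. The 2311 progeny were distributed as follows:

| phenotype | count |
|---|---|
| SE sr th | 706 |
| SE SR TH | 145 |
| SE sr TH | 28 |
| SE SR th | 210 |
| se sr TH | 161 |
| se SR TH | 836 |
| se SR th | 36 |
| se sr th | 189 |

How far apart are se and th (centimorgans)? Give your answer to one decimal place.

17.2 centimorgans

The two rarest classes, SE sr TH and se SR th, are the double crossovers. Comparing them with the parentals, only the th allele has switched, so th is the middle locus and the order is se – th – sr.
Crossovers in the se–th interval produce the single-crossover classes se sr th and SE SR TH (189 + 145 = 334) plus the double crossovers (64).
RF(se–th) = (334 + 64) / 2311 = 398/2311 = 0.1722 → 17.2 centimorgans.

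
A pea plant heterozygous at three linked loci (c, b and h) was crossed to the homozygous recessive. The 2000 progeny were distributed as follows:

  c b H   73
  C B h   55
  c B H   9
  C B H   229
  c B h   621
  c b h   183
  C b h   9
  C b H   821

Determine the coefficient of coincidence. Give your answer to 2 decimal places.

0.57

The two most frequent reciprocal classes, c B h and C b H, are the parental types, so the F1 was c B h / C b H.
The two rarest classes, c B H and C b h, are the double crossovers. Comparing them with the parentals, only the h allele has switched, so h is the middle locus and the order is b – h – c.
b–h: (412 + 18)/2000 = 0.2150; h–c: (128 + 18)/2000 = 0.0730.
Expected DCO frequency = 0.2150 × 0.0730 ≈ 0.01569; observed = 18/2000 ≈ 0.00900.
Coefficient of coincidence = 0.00900/0.01569 ≈ 0.57.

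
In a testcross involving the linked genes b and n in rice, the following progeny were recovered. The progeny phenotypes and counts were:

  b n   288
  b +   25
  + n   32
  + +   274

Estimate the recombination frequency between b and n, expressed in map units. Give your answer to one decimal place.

The two most frequent classes, + + (274) and b n (288), are the parental types, so the F1 was + + / b n.
The recombinant classes are + n and b +: 32 + 25 = 57.
Recombination frequency = 57/619 = 0.0921 ≈ 9.2%, i.e. 9.2 map units.

9.2 map units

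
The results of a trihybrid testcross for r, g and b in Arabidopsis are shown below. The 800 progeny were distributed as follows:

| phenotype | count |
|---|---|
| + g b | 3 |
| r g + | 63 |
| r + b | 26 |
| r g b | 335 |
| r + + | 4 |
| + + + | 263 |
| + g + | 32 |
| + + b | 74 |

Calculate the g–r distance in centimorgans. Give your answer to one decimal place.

The two most frequent reciprocal classes, r g b and + + +, are the parental types, so the F1 was r g b / + + +.
The two rarest classes, + g b and r + +, are the double crossovers. Comparing them with the parentals, only the r allele has switched, so r is the middle locus and the order is b – r – g.
Crossovers in the r–g interval produce the single-crossover classes r + b and + g + (26 + 32 = 58) plus the double crossovers (7).
RF(r–g) = (58 + 7) / 800 = 65/800 = 0.0813 → 8.1 centimorgans.

8.1 centimorgans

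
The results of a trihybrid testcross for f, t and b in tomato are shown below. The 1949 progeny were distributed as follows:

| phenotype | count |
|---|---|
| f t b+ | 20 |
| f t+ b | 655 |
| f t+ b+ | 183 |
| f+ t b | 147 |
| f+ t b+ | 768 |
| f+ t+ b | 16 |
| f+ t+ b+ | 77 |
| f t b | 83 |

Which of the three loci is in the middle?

The two most frequent reciprocal classes, f t+ b and f+ t b+, are the parental types, so the F1 was f t+ b / f+ t b+.
The two rarest classes, f+ t+ b and f t b+, are the double crossovers. Comparing them with the parentals, only the f allele has switched, so f is the middle locus and the order is t – f – b.

f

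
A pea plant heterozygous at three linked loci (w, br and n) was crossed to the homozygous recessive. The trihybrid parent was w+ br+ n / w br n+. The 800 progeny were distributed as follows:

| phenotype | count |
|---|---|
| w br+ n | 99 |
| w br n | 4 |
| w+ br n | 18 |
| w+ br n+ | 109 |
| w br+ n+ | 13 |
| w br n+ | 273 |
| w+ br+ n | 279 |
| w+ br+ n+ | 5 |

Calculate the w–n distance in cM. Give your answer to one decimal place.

27.1 cM

The two rarest classes, w+ br+ n+ and w br n, are the double crossovers. Comparing them with the parentals, only the n allele has switched, so n is the middle locus and the order is w – n – br.
Crossovers in the w–n interval produce the single-crossover classes w br+ n and w+ br n+ (99 + 109 = 208) plus the double crossovers (9).
RF(w–n) = (208 + 9) / 800 = 217/800 = 0.2712 → 27.1 cM.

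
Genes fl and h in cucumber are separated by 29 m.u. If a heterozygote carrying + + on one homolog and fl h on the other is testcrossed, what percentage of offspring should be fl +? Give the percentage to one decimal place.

A map distance of 29 m.u. corresponds to a recombination frequency of 0.290.
The F1 is + + / fl h, so fl + is a recombinant gamete class with expected frequency r/2 = 0.290/2 = 0.1450.
That is 0.1450 = 14.5% of the progeny.

14.5%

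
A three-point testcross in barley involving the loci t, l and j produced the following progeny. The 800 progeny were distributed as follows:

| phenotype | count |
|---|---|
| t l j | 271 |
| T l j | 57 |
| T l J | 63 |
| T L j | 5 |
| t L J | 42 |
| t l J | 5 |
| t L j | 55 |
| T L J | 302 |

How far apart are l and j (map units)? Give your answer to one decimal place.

The two most frequent reciprocal classes, T L J and t l j, are the parental types, so the F1 was T L J / t l j.
The two rarest classes, T L j and t l J, are the double crossovers. Comparing them with the parentals, only the j allele has switched, so j is the middle locus and the order is l – j – t.
Crossovers in the l–j interval produce the single-crossover classes T l J and t L j (63 + 55 = 118) plus the double crossovers (10).
RF(l–j) = (118 + 10) / 800 = 128/800 = 0.1600 → 16.0 map units.

16.0 map units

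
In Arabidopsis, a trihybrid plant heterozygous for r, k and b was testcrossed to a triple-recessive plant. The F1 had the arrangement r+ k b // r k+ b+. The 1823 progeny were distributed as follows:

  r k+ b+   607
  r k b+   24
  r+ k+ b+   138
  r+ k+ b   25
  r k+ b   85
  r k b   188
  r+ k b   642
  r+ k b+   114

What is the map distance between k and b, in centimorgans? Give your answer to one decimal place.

13.6 centimorgans

The two rarest classes, r+ k+ b and r k b+, are the double crossovers. Comparing them with the parentals, only the k allele has switched, so k is the middle locus and the order is b – k – r.
Crossovers in the b–k interval produce the single-crossover classes r+ k b+ and r k+ b (114 + 85 = 199) plus the double crossovers (49).
RF(b–k) = (199 + 49) / 1823 = 248/1823 = 0.1360 → 13.6 centimorgans.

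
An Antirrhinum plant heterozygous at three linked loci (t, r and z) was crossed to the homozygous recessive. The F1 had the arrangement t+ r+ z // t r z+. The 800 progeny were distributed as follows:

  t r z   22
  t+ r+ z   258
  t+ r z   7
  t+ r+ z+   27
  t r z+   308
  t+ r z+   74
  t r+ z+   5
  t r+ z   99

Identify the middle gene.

The two rarest classes, t+ r z and t r+ z+, are the double crossovers. Comparing them with the parentals, only the r allele has switched, so r is the middle locus and the order is t – r – z.

r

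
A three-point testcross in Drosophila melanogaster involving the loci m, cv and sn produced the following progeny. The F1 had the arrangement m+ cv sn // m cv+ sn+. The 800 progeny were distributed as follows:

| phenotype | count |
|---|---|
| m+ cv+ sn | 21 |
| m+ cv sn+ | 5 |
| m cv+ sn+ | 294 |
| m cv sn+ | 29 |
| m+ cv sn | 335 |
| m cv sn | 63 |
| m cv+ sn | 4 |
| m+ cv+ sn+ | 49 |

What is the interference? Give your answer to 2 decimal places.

-0.01

The two rarest classes, m+ cv sn+ and m cv+ sn, are the double crossovers. Comparing them with the parentals, only the sn allele has switched, so sn is the middle locus and the order is cv – sn – m.
cv–sn: (50 + 9)/800 = 0.0737; sn–m: (112 + 9)/800 = 0.1512.
Expected DCO frequency = 0.0737 × 0.1512 ≈ 0.01114; observed = 9/800 ≈ 0.01125.
Coefficient of coincidence = 0.01125/0.01114 ≈ 1.01; interference = 1 − 1.01 = -0.01.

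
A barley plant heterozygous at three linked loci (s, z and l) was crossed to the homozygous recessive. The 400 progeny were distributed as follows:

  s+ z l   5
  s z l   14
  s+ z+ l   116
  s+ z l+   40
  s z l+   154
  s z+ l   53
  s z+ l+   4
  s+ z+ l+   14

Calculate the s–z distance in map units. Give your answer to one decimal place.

The two most frequent reciprocal classes, s+ z+ l and s z l+, are the parental types, so the F1 was s+ z+ l / s z l+.
The two rarest classes, s+ z l and s z+ l+, are the double crossovers. Comparing them with the parentals, only the z allele has switched, so z is the middle locus and the order is l – z – s.
Crossovers in the z–s interval produce the single-crossover classes s z+ l and s+ z l+ (53 + 40 = 93) plus the double crossovers (9).
RF(z–s) = (93 + 9) / 400 = 102/400 = 0.2550 → 25.5 map units.

25.5 map units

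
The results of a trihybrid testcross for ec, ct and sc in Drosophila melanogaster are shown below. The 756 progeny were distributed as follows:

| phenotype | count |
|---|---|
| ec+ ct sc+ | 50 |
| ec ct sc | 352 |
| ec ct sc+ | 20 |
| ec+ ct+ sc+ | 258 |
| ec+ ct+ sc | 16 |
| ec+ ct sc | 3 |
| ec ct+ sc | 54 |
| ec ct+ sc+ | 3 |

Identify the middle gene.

ec

The two most frequent reciprocal classes, ec ct sc and ec+ ct+ sc+, are the parental types, so the F1 was ec ct sc / ec+ ct+ sc+.
The two rarest classes, ec+ ct sc and ec ct+ sc+, are the double crossovers. Comparing them with the parentals, only the ec allele has switched, so ec is the middle locus and the order is ct – ec – sc.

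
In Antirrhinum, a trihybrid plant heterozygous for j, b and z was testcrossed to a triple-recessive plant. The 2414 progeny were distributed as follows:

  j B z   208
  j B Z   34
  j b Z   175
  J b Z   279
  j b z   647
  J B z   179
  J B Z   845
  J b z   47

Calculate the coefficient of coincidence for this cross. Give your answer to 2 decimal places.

0.79

The two most frequent reciprocal classes, J B Z and j b z, are the parental types, so the F1 was J B Z / j b z.
The two rarest classes, j B Z and J b z, are the double crossovers. Comparing them with the parentals, only the j allele has switched, so j is the middle locus and the order is z – j – b.
z–j: (354 + 81)/2414 = 0.1802; j–b: (487 + 81)/2414 = 0.2353.
Expected DCO frequency = 0.1802 × 0.2353 ≈ 0.04240; observed = 81/2414 ≈ 0.03355.
Coefficient of coincidence = 0.03355/0.04240 ≈ 0.79.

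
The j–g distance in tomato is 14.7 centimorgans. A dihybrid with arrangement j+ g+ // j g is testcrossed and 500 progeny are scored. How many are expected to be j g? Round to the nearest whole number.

A map distance of 14.7 centimorgans corresponds to a recombination frequency of 0.147.
The F1 is j+ g+ / j g, so j g is a parental gamete class with expected frequency (1 − r)/2 = 0.853/2 = 0.4265.
Expected number = 0.4265 × 500 = 213.25 ≈ 213.

213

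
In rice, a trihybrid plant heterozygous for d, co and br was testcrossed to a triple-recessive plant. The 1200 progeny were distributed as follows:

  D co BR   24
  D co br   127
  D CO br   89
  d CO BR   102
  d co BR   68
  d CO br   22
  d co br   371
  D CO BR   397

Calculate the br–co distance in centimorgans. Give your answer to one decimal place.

16.9 centimorgans

The two most frequent reciprocal classes, d co br and D CO BR, are the parental types, so the F1 was d co br / D CO BR.
The two rarest classes, d CO br and D co BR, are the double crossovers. Comparing them with the parentals, only the co allele has switched, so co is the middle locus and the order is d – co – br.
Crossovers in the co–br interval produce the single-crossover classes d co BR and D CO br (68 + 89 = 157) plus the double crossovers (46).
RF(co–br) = (157 + 46) / 1200 = 203/1200 = 0.1692 → 16.9 centimorgans.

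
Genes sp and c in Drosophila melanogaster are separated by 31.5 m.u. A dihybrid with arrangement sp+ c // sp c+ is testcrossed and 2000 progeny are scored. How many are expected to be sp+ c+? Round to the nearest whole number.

A map distance of 31.5 m.u. corresponds to a recombination frequency of 0.315.
The F1 is sp+ c / sp c+, so sp+ c+ is a recombinant gamete class with expected frequency r/2 = 0.315/2 = 0.1575.
Expected number = 0.1575 × 2000 = 315.00 ≈ 315.

315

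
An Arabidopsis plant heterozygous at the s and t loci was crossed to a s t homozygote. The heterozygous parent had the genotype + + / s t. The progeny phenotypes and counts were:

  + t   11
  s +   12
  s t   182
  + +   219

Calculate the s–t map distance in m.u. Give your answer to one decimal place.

The recombinant classes are + t and s +: 11 + 12 = 23.
Recombination frequency = 23/424 = 0.0542 ≈ 5.4%, i.e. 5.4 m.u.

5.4 m.u.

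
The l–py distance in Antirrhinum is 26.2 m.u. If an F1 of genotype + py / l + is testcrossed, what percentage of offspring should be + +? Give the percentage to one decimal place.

13.1%

A map distance of 26.2 m.u. corresponds to a recombination frequency of 0.262.
The F1 is + py / l +, so + + is a recombinant gamete class with expected frequency r/2 = 0.262/2 = 0.1310.
That is 0.1310 = 13.1% of the progeny.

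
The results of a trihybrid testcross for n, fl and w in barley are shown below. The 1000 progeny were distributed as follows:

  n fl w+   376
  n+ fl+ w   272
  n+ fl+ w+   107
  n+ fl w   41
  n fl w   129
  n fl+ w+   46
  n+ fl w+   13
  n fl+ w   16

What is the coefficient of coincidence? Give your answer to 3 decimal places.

0.943

The two most frequent reciprocal classes, n+ fl+ w and n fl w+, are the parental types, so the F1 was n+ fl+ w / n fl w+.
The two rarest classes, n fl+ w and n+ fl w+, are the double crossovers. Comparing them with the parentals, only the n allele has switched, so n is the middle locus and the order is w – n – fl.
w–n: (236 + 29)/1000 = 0.2650; n–fl: (87 + 29)/1000 = 0.1160.
Expected DCO frequency = 0.2650 × 0.1160 ≈ 0.03074; observed = 29/1000 ≈ 0.02900.
Coefficient of coincidence = 0.02900/0.03074 ≈ 0.943.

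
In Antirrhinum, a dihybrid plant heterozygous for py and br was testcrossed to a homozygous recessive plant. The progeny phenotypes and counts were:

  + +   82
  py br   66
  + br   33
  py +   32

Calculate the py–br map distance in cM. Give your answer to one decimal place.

30.5 cM

The two most frequent classes, + + (82) and py br (66), are the parental types, so the F1 was + + / py br.
The recombinant classes are + br and py +: 33 + 32 = 65.
Recombination frequency = 65/213 = 0.3052 ≈ 30.5%, i.e. 30.5 cM.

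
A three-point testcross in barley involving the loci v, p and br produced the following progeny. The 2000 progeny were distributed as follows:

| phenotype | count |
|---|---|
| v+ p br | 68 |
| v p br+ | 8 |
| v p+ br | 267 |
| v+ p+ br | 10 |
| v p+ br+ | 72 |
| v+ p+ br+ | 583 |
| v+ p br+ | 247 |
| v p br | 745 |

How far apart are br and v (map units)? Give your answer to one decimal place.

The two most frequent reciprocal classes, v+ p+ br+ and v p br, are the parental types, so the F1 was v+ p+ br+ / v p br.
The two rarest classes, v+ p+ br and v p br+, are the double crossovers. Comparing them with the parentals, only the br allele has switched, so br is the middle locus and the order is v – br – p.
Crossovers in the v–br interval produce the single-crossover classes v p+ br+ and v+ p br (72 + 68 = 140) plus the double crossovers (18).
RF(v–br) = (140 + 18) / 2000 = 158/2000 = 0.0790 → 7.9 map units.

7.9 map units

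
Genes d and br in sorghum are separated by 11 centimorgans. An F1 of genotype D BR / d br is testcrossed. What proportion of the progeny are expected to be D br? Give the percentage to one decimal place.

5.5%

A map distance of 11 centimorgans corresponds to a recombination frequency of 0.110.
The F1 is D BR / d br, so D br is a recombinant gamete class with expected frequency r/2 = 0.110/2 = 0.0550.
That is 0.0550 = 5.5% of the progeny.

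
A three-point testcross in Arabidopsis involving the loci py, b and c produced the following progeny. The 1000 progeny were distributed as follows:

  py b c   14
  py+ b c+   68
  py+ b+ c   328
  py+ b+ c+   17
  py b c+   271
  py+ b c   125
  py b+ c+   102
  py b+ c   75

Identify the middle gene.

c

The two most frequent reciprocal classes, py+ b+ c and py b c+, are the parental types, so the F1 was py+ b+ c / py b c+.
The two rarest classes, py+ b+ c+ and py b c, are the double crossovers. Comparing them with the parentals, only the c allele has switched, so c is the middle locus and the order is py – c – b.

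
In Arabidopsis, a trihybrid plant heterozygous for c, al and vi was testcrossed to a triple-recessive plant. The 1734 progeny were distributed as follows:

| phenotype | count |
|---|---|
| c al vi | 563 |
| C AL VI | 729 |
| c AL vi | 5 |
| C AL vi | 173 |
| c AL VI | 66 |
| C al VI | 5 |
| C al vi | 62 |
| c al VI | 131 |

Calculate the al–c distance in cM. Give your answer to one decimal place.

The two most frequent reciprocal classes, c al vi and C AL VI, are the parental types, so the F1 was c al vi / C AL VI.
The two rarest classes, c AL vi and C al VI, are the double crossovers. Comparing them with the parentals, only the al allele has switched, so al is the middle locus and the order is c – al – vi.
Crossovers in the c–al interval produce the single-crossover classes C al vi and c AL VI (62 + 66 = 128) plus the double crossovers (10).
RF(c–al) = (128 + 10) / 1734 = 138/1734 = 0.0796 → 8.0 cM.

8.0 cM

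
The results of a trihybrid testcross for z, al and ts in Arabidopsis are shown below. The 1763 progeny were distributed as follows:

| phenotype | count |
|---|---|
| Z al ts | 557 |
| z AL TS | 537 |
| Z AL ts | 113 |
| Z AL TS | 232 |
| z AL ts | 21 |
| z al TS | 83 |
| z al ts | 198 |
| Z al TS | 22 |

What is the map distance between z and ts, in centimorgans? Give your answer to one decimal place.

26.8 centimorgans

The two most frequent reciprocal classes, z AL TS and Z al ts, are the parental types, so the F1 was z AL TS / Z al ts.
The two rarest classes, z AL ts and Z al TS, are the double crossovers. Comparing them with the parentals, only the ts allele has switched, so ts is the middle locus and the order is z – ts – al.
Crossovers in the z–ts interval produce the single-crossover classes Z AL TS and z al ts (232 + 198 = 430) plus the double crossovers (43).
RF(z–ts) = (430 + 43) / 1763 = 473/1763 = 0.2683 → 26.8 centimorgans.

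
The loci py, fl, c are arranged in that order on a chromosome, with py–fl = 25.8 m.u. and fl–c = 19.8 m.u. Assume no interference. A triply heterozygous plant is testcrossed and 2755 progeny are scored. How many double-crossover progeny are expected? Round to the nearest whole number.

141

Map distances give recombination frequencies of 0.258 and 0.198 for the two intervals.
With no interference, expected double-crossover frequency = 0.258 × 0.198 = 0.05108.
Expected number = 0.05108 × 2755 = 140.74 ≈ 141.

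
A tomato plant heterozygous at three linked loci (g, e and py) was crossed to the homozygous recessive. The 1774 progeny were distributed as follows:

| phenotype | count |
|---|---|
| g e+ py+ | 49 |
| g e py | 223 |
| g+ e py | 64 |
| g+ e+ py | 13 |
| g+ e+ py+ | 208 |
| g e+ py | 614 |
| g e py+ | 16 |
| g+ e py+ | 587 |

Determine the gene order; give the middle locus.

The two most frequent reciprocal classes, g e+ py and g+ e py+, are the parental types, so the F1 was g e+ py / g+ e py+.
The two rarest classes, g+ e+ py and g e py+, are the double crossovers. Comparing them with the parentals, only the g allele has switched, so g is the middle locus and the order is py – g – e.

g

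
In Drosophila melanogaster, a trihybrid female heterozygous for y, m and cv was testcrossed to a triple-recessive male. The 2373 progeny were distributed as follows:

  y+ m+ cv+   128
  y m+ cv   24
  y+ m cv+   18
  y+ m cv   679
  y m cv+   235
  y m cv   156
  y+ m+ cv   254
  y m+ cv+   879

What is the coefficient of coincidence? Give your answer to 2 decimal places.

0.58

The two most frequent reciprocal classes, y+ m cv and y m+ cv+, are the parental types, so the F1 was y+ m cv / y m+ cv+.
The two rarest classes, y+ m cv+ and y m+ cv, are the double crossovers. Comparing them with the parentals, only the cv allele has switched, so cv is the middle locus and the order is y – cv – m.
y–cv: (284 + 42)/2373 = 0.1374; cv–m: (489 + 42)/2373 = 0.2238.
Expected DCO frequency = 0.1374 × 0.2238 ≈ 0.03075; observed = 42/2373 ≈ 0.01770.
Coefficient of coincidence = 0.01770/0.03075 ≈ 0.58.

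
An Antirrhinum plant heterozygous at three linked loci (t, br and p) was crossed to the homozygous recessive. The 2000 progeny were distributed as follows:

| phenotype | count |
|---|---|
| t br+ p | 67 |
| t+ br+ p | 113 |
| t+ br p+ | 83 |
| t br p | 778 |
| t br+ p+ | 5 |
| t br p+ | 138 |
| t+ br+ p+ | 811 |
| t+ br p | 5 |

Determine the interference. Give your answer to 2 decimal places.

0.52

The two most frequent reciprocal classes, t br p and t+ br+ p+, are the parental types, so the F1 was t br p / t+ br+ p+.
The two rarest classes, t+ br p and t br+ p+, are the double crossovers. Comparing them with the parentals, only the t allele has switched, so t is the middle locus and the order is br – t – p.
br–t: (150 + 10)/2000 = 0.0800; t–p: (251 + 10)/2000 = 0.1305.
Expected DCO frequency = 0.0800 × 0.1305 ≈ 0.01044; observed = 10/2000 ≈ 0.00500.
Coefficient of coincidence = 0.00500/0.01044 ≈ 0.48; interference = 1 − 0.48 = 0.52.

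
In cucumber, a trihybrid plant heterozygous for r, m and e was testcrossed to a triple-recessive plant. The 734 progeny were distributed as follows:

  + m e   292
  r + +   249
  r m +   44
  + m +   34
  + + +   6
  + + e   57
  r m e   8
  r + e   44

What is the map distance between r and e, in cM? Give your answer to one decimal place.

12.5 cM

The two most frequent reciprocal classes, + m e and r + +, are the parental types, so the F1 was + m e / r + +.
The two rarest classes, r m e and + + +, are the double crossovers. Comparing them with the parentals, only the r allele has switched, so r is the middle locus and the order is m – r – e.
Crossovers in the r–e interval produce the single-crossover classes + m + and r + e (34 + 44 = 78) plus the double crossovers (14).
RF(r–e) = (78 + 14) / 734 = 92/734 = 0.1253 → 12.5 cM.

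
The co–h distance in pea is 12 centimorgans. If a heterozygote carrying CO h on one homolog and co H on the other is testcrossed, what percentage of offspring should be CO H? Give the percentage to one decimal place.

A map distance of 12 centimorgans corresponds to a recombination frequency of 0.120.
The F1 is CO h / co H, so CO H is a recombinant gamete class with expected frequency r/2 = 0.120/2 = 0.0600.
That is 0.0600 = 6.0% of the progeny.

6.0%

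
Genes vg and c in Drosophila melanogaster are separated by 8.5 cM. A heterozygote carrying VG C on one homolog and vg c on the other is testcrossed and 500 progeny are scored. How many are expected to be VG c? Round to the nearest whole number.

A map distance of 8.5 cM corresponds to a recombination frequency of 0.085.
The F1 is VG C / vg c, so VG c is a recombinant gamete class with expected frequency r/2 = 0.085/2 = 0.0425.
Expected number = 0.0425 × 500 = 21.25 ≈ 21.

21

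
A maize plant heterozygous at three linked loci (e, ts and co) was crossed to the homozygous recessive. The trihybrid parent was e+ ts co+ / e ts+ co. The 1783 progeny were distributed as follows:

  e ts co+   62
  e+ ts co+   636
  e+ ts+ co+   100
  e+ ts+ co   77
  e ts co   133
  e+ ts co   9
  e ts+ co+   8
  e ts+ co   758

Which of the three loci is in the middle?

co

The two rarest classes, e+ ts co and e ts+ co+, are the double crossovers. Comparing them with the parentals, only the co allele has switched, so co is the middle locus and the order is ts – co – e.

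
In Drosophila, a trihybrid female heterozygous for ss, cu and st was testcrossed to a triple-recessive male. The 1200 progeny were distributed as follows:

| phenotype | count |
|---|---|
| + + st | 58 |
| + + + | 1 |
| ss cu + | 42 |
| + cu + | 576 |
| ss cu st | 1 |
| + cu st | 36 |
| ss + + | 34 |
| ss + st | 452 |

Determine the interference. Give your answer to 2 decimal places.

0.67

The two most frequent reciprocal classes, + cu + and ss + st, are the parental types, so the F1 was + cu + / ss + st.
The two rarest classes, + + + and ss cu st, are the double crossovers. Comparing them with the parentals, only the cu allele has switched, so cu is the middle locus and the order is ss – cu – st.
ss–cu: (100 + 2)/1200 = 0.0850; cu–st: (70 + 2)/1200 = 0.0600.
Expected DCO frequency = 0.0850 × 0.0600 ≈ 0.00510; observed = 2/1200 ≈ 0.00167.
Coefficient of coincidence = 0.00167/0.00510 ≈ 0.33; interference = 1 − 0.33 = 0.67.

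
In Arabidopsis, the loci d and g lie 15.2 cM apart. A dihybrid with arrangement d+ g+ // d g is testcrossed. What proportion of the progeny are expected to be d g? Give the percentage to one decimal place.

42.4%

A map distance of 15.2 cM corresponds to a recombination frequency of 0.152.
The F1 is d+ g+ / d g, so d g is a parental gamete class with expected frequency (1 − r)/2 = 0.848/2 = 0.4240.
That is 0.4240 = 42.4% of the progeny.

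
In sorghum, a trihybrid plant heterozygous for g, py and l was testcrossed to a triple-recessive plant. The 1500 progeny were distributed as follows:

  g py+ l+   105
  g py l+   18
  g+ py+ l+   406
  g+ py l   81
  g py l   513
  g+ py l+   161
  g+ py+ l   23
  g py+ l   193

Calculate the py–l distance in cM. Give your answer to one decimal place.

The two most frequent reciprocal classes, g+ py+ l+ and g py l, are the parental types, so the F1 was g+ py+ l+ / g py l.
The two rarest classes, g+ py+ l and g py l+, are the double crossovers. Comparing them with the parentals, only the l allele has switched, so l is the middle locus and the order is py – l – g.
Crossovers in the py–l interval produce the single-crossover classes g+ py l+ and g py+ l (161 + 193 = 354) plus the double crossovers (41).
RF(py–l) = (354 + 41) / 1500 = 395/1500 = 0.2633 → 26.3 cM.

26.3 cM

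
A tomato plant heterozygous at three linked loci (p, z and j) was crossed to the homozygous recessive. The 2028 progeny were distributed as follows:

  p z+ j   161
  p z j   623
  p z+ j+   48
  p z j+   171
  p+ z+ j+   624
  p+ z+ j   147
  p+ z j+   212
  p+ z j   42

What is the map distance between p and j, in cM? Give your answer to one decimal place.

20.1 cM

The two most frequent reciprocal classes, p+ z+ j+ and p z j, are the parental types, so the F1 was p+ z+ j+ / p z j.
The two rarest classes, p z+ j+ and p+ z j, are the double crossovers. Comparing them with the parentals, only the p allele has switched, so p is the middle locus and the order is z – p – j.
Crossovers in the p–j interval produce the single-crossover classes p+ z+ j and p z j+ (147 + 171 = 318) plus the double crossovers (90).
RF(p–j) = (318 + 90) / 2028 = 408/2028 = 0.2012 → 20.1 cM.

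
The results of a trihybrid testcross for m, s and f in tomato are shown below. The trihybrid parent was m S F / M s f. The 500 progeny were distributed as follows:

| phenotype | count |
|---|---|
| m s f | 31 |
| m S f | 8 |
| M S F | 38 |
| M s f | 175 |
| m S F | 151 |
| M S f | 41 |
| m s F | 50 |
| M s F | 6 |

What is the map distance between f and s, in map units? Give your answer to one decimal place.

The two rarest classes, m S f and M s F, are the double crossovers. Comparing them with the parentals, only the f allele has switched, so f is the middle locus and the order is m – f – s.
Crossovers in the f–s interval produce the single-crossover classes m s F and M S f (50 + 41 = 91) plus the double crossovers (14).
RF(f–s) = (91 + 14) / 500 = 105/500 = 0.2100 → 21.0 map units.

21.0 map units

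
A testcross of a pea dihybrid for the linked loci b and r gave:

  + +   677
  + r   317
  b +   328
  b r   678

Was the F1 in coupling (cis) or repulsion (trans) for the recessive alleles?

The two most frequent classes are + + (677) and b r (678); these are the parental (non-recombinant) types.
So the F1 carried + + on one chromosome and b r on the other — the recessive alleles are on the same chromosome (cis / coupling).

cis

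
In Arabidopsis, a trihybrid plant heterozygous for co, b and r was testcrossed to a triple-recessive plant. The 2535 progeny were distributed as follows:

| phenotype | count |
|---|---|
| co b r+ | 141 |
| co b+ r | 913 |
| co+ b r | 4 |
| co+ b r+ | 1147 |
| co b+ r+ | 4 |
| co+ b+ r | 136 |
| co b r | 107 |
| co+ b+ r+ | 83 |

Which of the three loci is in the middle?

r

The two most frequent reciprocal classes, co b+ r and co+ b r+, are the parental types, so the F1 was co b+ r / co+ b r+.
The two rarest classes, co b+ r+ and co+ b r, are the double crossovers. Comparing them with the parentals, only the r allele has switched, so r is the middle locus and the order is b – r – co.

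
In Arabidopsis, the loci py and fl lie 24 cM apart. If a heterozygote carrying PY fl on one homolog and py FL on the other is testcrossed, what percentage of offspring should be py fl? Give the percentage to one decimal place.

12.0%

A map distance of 24 cM corresponds to a recombination frequency of 0.240.
The F1 is PY fl / py FL, so py fl is a recombinant gamete class with expected frequency r/2 = 0.240/2 = 0.1200.
That is 0.1200 = 12.0% of the progeny.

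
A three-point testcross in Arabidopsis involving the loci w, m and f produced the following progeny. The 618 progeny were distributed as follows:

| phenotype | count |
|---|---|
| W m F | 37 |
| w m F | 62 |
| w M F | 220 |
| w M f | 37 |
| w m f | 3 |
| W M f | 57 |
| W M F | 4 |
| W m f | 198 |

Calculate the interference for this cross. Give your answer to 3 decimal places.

0.576

The two most frequent reciprocal classes, w M F and W m f, are the parental types, so the F1 was w M F / W m f.
The two rarest classes, W M F and w m f, are the double crossovers. Comparing them with the parentals, only the w allele has switched, so w is the middle locus and the order is f – w – m.
f–w: (74 + 7)/618 = 0.1311; w–m: (119 + 7)/618 = 0.2039.
Expected DCO frequency = 0.1311 × 0.2039 ≈ 0.02673; observed = 7/618 ≈ 0.01133.
Coefficient of coincidence = 0.01133/0.02673 ≈ 0.424; interference = 1 − 0.424 = 0.576.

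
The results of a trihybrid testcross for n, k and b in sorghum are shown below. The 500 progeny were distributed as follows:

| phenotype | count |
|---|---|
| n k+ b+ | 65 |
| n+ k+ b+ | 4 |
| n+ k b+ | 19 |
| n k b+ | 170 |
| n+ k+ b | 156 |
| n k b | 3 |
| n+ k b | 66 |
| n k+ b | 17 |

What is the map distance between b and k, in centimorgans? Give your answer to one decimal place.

The two most frequent reciprocal classes, n+ k+ b and n k b+, are the parental types, so the F1 was n+ k+ b / n k b+.
The two rarest classes, n+ k+ b+ and n k b, are the double crossovers. Comparing them with the parentals, only the b allele has switched, so b is the middle locus and the order is k – b – n.
Crossovers in the k–b interval produce the single-crossover classes n+ k b and n k+ b+ (66 + 65 = 131) plus the double crossovers (7).
RF(k–b) = (131 + 7) / 500 = 138/500 = 0.2760 → 27.6 centimorgans.

27.6 centimorgans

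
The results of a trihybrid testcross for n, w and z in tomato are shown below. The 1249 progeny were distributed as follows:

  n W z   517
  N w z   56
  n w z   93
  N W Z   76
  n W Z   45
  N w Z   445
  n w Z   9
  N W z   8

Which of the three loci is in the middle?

n

The two most frequent reciprocal classes, n W z and N w Z, are the parental types, so the F1 was n W z / N w Z.
The two rarest classes, N W z and n w Z, are the double crossovers. Comparing them with the parentals, only the n allele has switched, so n is the middle locus and the order is w – n – z.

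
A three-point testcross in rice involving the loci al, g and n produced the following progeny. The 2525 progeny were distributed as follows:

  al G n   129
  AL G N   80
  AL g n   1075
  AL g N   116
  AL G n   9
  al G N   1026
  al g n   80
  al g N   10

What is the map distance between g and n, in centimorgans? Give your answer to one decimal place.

10.5 centimorgans

The two most frequent reciprocal classes, al G N and AL g n, are the parental types, so the F1 was al G N / AL g n.
The two rarest classes, al g N and AL G n, are the double crossovers. Comparing them with the parentals, only the g allele has switched, so g is the middle locus and the order is al – g – n.
Crossovers in the g–n interval produce the single-crossover classes al G n and AL g N (129 + 116 = 245) plus the double crossovers (19).
RF(g–n) = (245 + 19) / 2525 = 264/2525 = 0.1046 → 10.5 centimorgans.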